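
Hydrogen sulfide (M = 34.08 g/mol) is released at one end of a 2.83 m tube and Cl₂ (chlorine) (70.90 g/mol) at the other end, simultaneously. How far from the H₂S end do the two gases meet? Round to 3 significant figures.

1.67 m

Distances travelled in equal time are proportional to diffusion rates, so d_H₂S/d_Cl₂ = √(M_Cl₂/M_H₂S) = √(70.90/34.08) = 1.442.
With d_H₂S + d_Cl₂ = 2.83 m, d_Cl₂ = 2.83/(1 + 1.442) = 1.159 m.
d_H₂S = 2.83 − 1.159 = 1.67 m.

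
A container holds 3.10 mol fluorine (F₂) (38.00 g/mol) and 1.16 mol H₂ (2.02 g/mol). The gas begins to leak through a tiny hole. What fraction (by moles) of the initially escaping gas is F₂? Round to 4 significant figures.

0.3812

Each component's effusion rate ∝ (its partial pressure)·(1/√M) ∝ n_i/√M_i.
So x_F₂ in the escaping gas = (n_F₂/√M_F₂) / Σ(n_i/√M_i)
= (3.10/√38.00) / (3.10/√38.00 + 1.16/√2.02) = 0.5029/(0.5029 + 0.8162) = 0.3812.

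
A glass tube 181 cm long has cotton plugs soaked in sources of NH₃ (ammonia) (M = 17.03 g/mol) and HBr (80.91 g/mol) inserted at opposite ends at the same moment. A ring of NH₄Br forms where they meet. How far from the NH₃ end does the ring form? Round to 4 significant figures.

The fronts meet when d_NH₃ + d_HBr = L with d_NH₃/d_HBr = √(M_HBr/M_NH₃) (Graham's law). Here √(M_HBr/M_NH₃) = √(80.91/17.03) = 2.180.
With d_NH₃ + d_HBr = 181 cm, d_HBr = 181/(1 + 2.180) = 56.92 cm.
d_NH₃ = 181 − 56.92 = 124.1 cm.

124.1 cm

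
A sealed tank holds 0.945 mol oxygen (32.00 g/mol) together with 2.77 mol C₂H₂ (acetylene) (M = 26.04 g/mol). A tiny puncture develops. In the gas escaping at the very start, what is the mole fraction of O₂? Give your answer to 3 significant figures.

The effusion rate of species i is ∝ p_i/√M_i ∝ n_i/√M_i.
Mole fraction of O₂ in the effusate = (n_O₂/√M_O₂) / (n_O₂/√M_O₂ + n_C₂H₂/√M_C₂H₂)
= (0.945/√32.00) / (0.945/√32.00 + 2.77/√26.04) = 0.1671/(0.1671 + 0.5428) = 0.235.

0.235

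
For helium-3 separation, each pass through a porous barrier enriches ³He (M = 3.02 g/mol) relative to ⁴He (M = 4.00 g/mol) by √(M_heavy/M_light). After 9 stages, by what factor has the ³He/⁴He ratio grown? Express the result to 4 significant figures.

The single-stage factor is √(M_heavy/M_light), so 9 stages give [√(4.00/3.02)]^9 = (4.00/3.02)^(9/2).
= 1.32450^(9/2) = 3.542.

3.542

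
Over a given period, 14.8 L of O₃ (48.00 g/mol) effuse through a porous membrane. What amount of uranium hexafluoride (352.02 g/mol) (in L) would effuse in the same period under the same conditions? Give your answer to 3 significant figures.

Since effusion rate ∝ 1/√M, rate_UF₆/rate_O₃ = √(M_O₃/M_UF₆) = √(48.00/352.02) = √0.1364 = 0.3693.
So the volume for UF₆ is 14.8 × 0.3693 = 5.47 L.

5.47 L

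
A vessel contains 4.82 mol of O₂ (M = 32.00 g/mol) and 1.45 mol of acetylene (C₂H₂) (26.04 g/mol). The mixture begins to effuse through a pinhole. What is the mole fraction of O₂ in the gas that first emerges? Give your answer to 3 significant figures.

0.750

Each component's effusion rate ∝ (its partial pressure)·(1/√M) ∝ n_i/√M_i.
So x_O₂ in the escaping gas = (n_O₂/√M_O₂) / Σ(n_i/√M_i)
= (4.82/√32.00) / (4.82/√32.00 + 1.45/√26.04) = 0.8521/(0.8521 + 0.2841) = 0.750.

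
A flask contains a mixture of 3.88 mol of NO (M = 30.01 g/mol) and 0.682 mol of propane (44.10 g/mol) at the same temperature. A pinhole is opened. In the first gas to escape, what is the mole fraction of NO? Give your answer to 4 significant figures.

Each component's effusion rate ∝ (its partial pressure)·(1/√M) ∝ n_i/√M_i.
x_NO(eff) = (n_NO/√M_NO) / (n_NO/√M_NO + n_C₃H₈/√M_C₃H₈)
= (3.88/√30.01) / (3.88/√30.01 + 0.682/√44.10) = 0.7083/(0.7083 + 0.1027) = 0.8734.

0.8734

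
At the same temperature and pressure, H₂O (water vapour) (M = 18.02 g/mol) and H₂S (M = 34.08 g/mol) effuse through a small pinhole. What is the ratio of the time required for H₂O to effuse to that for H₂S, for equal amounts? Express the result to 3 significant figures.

Using Graham's law: t_H₂O/t_H₂S = √(M_H₂O/M_H₂S) = √(18.02/34.08) = √0.5288 = 0.727.

0.727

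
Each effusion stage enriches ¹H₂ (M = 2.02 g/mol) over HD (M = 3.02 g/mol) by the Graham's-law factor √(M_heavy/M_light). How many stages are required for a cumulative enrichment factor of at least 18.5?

Single-stage factor α = √(3.02/2.02), so ln α = ½ ln(1.49505) = 0.2011.
Need α^N ≥ 18.5 ⇒ N ≥ ln(18.5) / ln α = 2.918 / 0.2011 = 14.51.
Rounding up, N = 15 stages.

15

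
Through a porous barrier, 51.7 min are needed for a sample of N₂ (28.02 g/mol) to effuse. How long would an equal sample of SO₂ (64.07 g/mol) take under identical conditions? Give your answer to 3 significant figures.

78.2 min

Using Graham's law: t_SO₂/t_N₂ = √(M_SO₂/M_N₂) = √(64.07/28.02) = √2.287 = 1.512.
So the time for SO₂ is 51.7 × 1.512 = 78.2 min.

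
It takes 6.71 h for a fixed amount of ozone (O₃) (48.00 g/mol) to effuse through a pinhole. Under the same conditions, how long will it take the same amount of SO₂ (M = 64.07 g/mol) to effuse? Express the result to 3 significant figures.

7.75 h

From Graham's law, t_SO₂/t_O₃ = √(M_SO₂/M_O₃) = √(64.07/48.00) = √1.335 = 1.155.
So the time for SO₂ is 6.71 × 1.155 = 7.75 h.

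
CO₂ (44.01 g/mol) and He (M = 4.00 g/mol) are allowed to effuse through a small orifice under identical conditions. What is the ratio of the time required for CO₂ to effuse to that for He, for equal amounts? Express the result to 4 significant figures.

Since effusion rate ∝ 1/√M, t_CO₂/t_He = √(M_CO₂/M_He) = √(44.01/4.00) = √11.00 = 3.317.

3.317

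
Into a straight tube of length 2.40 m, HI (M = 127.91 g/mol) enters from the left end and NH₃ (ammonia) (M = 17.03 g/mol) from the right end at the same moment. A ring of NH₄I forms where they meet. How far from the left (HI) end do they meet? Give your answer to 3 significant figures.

0.642 m

The fronts meet when d_HI + d_NH₃ = L with d_HI/d_NH₃ = √(M_NH₃/M_HI) (Graham's law). Here √(M_NH₃/M_HI) = √(17.03/127.91) = 0.3649.
With d_HI + d_NH₃ = 2.40 m, d_NH₃ = 2.40/(1 + 0.3649) = 1.758 m.
d_HI = 2.40 − 1.758 = 0.642 m.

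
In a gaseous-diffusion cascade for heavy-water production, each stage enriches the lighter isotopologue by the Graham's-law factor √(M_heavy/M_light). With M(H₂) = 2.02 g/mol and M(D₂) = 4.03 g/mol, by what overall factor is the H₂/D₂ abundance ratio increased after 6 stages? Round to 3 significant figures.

The single-stage factor is √(M_heavy/M_light), so 6 stages give [√(4.03/2.02)]^6 = (4.03/2.02)^(6/2).
= 1.99505^3 = 7.94.

7.94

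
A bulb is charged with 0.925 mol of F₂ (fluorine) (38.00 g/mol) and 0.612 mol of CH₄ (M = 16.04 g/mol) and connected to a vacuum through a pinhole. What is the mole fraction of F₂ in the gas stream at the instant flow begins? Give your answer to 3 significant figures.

Rate_i ∝ x_i/√M_i (Graham's law weighted by mole fraction), so the effusate composition follows n_i/√M_i.
x_F₂(eff) = (n_F₂/√M_F₂) / (n_F₂/√M_F₂ + n_CH₄/√M_CH₄)
= (0.925/√38.00) / (0.925/√38.00 + 0.612/√16.04) = 0.1501/(0.1501 + 0.1528) = 0.495.

0.495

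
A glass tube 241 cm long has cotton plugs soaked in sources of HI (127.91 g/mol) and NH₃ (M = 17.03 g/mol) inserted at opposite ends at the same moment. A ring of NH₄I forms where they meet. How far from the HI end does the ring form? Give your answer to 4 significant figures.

The fronts meet when d_HI + d_NH₃ = L with d_HI/d_NH₃ = √(M_NH₃/M_HI) (Graham's law). Here √(M_NH₃/M_HI) = √(17.03/127.91) = 0.3649.
With d_HI + d_NH₃ = 241 cm, d_NH₃ = 241/(1 + 0.3649) = 176.6 cm.
d_HI = 241 − 176.6 = 64.43 cm.

64.43 cm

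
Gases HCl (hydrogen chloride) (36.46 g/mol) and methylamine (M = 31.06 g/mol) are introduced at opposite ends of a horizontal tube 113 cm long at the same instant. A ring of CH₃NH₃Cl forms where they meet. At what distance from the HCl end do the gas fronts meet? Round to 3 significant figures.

54.2 cm

In equal time, each gas travels a distance ∝ its rate ∝ 1/√M, so d_HCl/d_CH₃NH₂ = √(M_CH₃NH₂/M_HCl) = √(31.06/36.46) = 0.9230.
With d_HCl + d_CH₃NH₂ = 113 cm, d_CH₃NH₂ = 113/(1 + 0.9230) = 58.76 cm.
d_HCl = 113 − 58.76 = 54.2 cm.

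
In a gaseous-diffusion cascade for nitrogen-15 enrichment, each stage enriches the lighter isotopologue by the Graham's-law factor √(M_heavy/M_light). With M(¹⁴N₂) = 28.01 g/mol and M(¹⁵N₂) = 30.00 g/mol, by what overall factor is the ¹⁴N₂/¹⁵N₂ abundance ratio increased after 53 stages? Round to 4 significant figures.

Each stage multiplies the ratio by α = √(30.00/28.01), so after 53 stages the overall factor is α^53 = (30.00/28.01)^(53/2).
= 1.07105^(53/2) = 6.165.

6.165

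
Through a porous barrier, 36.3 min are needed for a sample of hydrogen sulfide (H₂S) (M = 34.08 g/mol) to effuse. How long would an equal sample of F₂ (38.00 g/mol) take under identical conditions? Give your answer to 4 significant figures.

38.33 min

By Graham's law, t_F₂/t_H₂S = √(M_F₂/M_H₂S) = √(38.00/34.08) = √1.115 = 1.056.
So the time for F₂ is 36.3 × 1.056 = 38.33 min.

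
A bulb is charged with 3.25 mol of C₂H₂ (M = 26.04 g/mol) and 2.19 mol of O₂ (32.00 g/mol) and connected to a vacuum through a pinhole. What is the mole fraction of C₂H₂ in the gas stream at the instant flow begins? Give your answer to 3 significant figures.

Rate_i ∝ x_i/√M_i (Graham's law weighted by mole fraction), so the effusate composition follows n_i/√M_i.
Mole fraction of C₂H₂ in the effusate = (n_C₂H₂/√M_C₂H₂) / (n_C₂H₂/√M_C₂H₂ + n_O₂/√M_O₂)
= (3.25/√26.04) / (3.25/√26.04 + 2.19/√32.00) = 0.6369/(0.6369 + 0.3871) = 0.622.

0.622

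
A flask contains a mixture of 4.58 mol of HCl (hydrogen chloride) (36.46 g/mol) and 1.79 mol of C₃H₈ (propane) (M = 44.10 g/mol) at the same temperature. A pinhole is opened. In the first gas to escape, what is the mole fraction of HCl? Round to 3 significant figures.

Effusion rate of each component ∝ n_i/√M_i (partial pressure × 1/√M).
Mole fraction of HCl in the effusate = (n_HCl/√M_HCl) / (n_HCl/√M_HCl + n_C₃H₈/√M_C₃H₈)
= (4.58/√36.46) / (4.58/√36.46 + 1.79/√44.10) = 0.7585/(0.7585 + 0.2695) = 0.738.

0.738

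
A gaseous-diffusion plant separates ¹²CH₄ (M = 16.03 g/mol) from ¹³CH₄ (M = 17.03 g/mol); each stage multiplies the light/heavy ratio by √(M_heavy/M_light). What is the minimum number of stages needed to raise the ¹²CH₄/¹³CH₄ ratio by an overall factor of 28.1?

Per stage α = (17.03/16.03)^(1/2) = 1.06238^0.5, giving ln α = 0.03026.
Need α^N ≥ 28.1 ⇒ N ≥ ln(28.1) / ln α = 3.336 / 0.03026 = 110.25.
Rounding up, N = 111 stages.

111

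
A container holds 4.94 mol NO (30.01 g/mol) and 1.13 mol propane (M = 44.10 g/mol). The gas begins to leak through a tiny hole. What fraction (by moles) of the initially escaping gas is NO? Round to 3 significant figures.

0.841

The effusion rate of species i is ∝ p_i/√M_i ∝ n_i/√M_i.
x_NO(eff) = (n_NO/√M_NO) / (n_NO/√M_NO + n_C₃H₈/√M_C₃H₈)
= (4.94/√30.01) / (4.94/√30.01 + 1.13/√44.10) = 0.9018/(0.9018 + 0.1702) = 0.841.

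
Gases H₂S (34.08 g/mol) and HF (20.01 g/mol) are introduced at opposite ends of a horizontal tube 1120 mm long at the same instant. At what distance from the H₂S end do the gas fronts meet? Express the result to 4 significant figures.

The fronts meet when d_H₂S + d_HF = L with d_H₂S/d_HF = √(M_HF/M_H₂S) (Graham's law). Here √(M_HF/M_H₂S) = √(20.01/34.08) = 0.7663.
With d_H₂S + d_HF = 1120 mm, d_HF = 1120/(1 + 0.7663) = 634.1 mm.
d_H₂S = 1120 − 634.1 = 485.9 mm.

485.9 mm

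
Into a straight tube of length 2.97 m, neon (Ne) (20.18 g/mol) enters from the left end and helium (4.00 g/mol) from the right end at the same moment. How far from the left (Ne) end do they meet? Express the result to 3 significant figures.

0.915 m

Graham's law gives d_Ne/d_He = rate_Ne/rate_He = √(M_He/M_Ne) = √(4.00/20.18) = 0.4452.
With d_Ne + d_He = 2.97 m, d_He = 2.97/(1 + 0.4452) = 2.055 m.
d_Ne = 2.97 − 2.055 = 0.915 m.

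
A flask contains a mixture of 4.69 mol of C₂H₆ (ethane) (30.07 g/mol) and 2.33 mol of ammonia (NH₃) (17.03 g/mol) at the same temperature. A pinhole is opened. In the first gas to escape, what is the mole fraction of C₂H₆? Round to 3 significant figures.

Each component's effusion rate ∝ (its partial pressure)·(1/√M) ∝ n_i/√M_i.
Mole fraction of C₂H₆ in the effusate = (n_C₂H₆/√M_C₂H₆) / (n_C₂H₆/√M_C₂H₆ + n_NH₃/√M_NH₃)
= (4.69/√30.07) / (4.69/√30.07 + 2.33/√17.03) = 0.8553/(0.8553 + 0.5646) = 0.602.

0.602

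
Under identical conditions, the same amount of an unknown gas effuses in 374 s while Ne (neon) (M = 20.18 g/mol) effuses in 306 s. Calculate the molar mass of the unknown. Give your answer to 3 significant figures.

30.1 g/mol

By Graham's law, t_X/t_Ne = √(M_X/M_Ne).
374/306 = 1.222 = √(M_X/20.18)
M_X = 20.18 × 1.222² = 20.18 × 1.494 = 30.1 g/mol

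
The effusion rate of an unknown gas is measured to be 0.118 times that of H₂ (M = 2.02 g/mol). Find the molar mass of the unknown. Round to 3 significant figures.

From Graham's law, rate_X/rate_H₂ = √(M_H₂/M_X).
0.118 = √(2.02/M_X)
M_X = 2.02 / 0.118² = 2.02 / 0.01392 = 145 g/mol

145 g/mol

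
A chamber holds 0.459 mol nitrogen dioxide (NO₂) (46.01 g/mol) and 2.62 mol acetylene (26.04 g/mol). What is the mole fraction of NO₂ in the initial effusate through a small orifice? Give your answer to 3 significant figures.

Effusion rate of each component ∝ n_i/√M_i (partial pressure × 1/√M).
So x_NO₂ in the escaping gas = (n_NO₂/√M_NO₂) / Σ(n_i/√M_i)
= (0.459/√46.01) / (0.459/√46.01 + 2.62/√26.04) = 0.06767/(0.06767 + 0.5134) = 0.116.

0.116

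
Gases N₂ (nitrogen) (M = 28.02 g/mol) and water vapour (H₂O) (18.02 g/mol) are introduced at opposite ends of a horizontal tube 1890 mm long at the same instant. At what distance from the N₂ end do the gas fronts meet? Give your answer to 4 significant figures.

Graham's law gives d_N₂/d_H₂O = rate_N₂/rate_H₂O = √(M_H₂O/M_N₂) = √(18.02/28.02) = 0.8019.
With d_N₂ + d_H₂O = 1890 mm, d_H₂O = 1890/(1 + 0.8019) = 1049 mm.
d_N₂ = 1890 − 1049 = 841.1 mm.

841.1 mm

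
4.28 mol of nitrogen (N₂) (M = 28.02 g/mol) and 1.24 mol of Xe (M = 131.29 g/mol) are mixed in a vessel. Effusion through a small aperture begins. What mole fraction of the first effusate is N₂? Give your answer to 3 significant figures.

Effusion rate of each component ∝ n_i/√M_i (partial pressure × 1/√M).
Mole fraction of N₂ in the effusate = (n_N₂/√M_N₂) / (n_N₂/√M_N₂ + n_Xe/√M_Xe)
= (4.28/√28.02) / (4.28/√28.02 + 1.24/√131.29) = 0.8086/(0.8086 + 0.1082) = 0.882.

0.882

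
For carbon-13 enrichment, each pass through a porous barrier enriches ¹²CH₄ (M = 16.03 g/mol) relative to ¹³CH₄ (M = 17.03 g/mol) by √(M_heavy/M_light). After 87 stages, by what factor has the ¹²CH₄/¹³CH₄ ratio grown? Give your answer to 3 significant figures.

Each stage multiplies the ratio by α = √(17.03/16.03), so after 87 stages the overall factor is α^87 = (17.03/16.03)^(87/2).
= 1.06238^(87/2) = 13.9.

13.9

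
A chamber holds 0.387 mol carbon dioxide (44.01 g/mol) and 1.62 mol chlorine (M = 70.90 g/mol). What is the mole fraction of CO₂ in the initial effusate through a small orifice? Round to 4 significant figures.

0.2327

Rate_i ∝ x_i/√M_i (Graham's law weighted by mole fraction), so the effusate composition follows n_i/√M_i.
Mole fraction of CO₂ in the effusate = (n_CO₂/√M_CO₂) / (n_CO₂/√M_CO₂ + n_Cl₂/√M_Cl₂)
= (0.387/√44.01) / (0.387/√44.01 + 1.62/√70.90) = 0.05834/(0.05834 + 0.1924) = 0.2327.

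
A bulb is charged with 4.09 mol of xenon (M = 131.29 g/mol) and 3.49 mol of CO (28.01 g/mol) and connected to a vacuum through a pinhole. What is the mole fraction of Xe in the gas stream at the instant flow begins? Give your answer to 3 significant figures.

Each component's effusion rate ∝ (its partial pressure)·(1/√M) ∝ n_i/√M_i.
So x_Xe in the escaping gas = (n_Xe/√M_Xe) / Σ(n_i/√M_i)
= (4.09/√131.29) / (4.09/√131.29 + 3.49/√28.01) = 0.3570/(0.3570 + 0.6594) = 0.351.

0.351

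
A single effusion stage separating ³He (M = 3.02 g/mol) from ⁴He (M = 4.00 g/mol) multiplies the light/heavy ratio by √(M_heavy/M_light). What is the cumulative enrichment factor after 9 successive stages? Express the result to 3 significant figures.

Overall factor = α^9 with α = √(4.00/3.02), i.e. (4.00/3.02)^(9/2).
= 1.32450^(9/2) = 3.54.

3.54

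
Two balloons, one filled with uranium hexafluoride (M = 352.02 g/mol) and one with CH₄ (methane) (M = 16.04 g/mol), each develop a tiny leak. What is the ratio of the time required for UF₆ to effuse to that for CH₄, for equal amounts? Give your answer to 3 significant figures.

Graham's law gives t_UF₆/t_CH₄ = √(M_UF₆/M_CH₄) = √(352.02/16.04) = √21.95 = 4.68.

4.68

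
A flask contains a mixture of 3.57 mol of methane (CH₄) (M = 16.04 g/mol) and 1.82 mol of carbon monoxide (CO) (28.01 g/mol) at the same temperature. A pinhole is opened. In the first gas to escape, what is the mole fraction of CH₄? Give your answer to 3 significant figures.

0.722

Effusion rate of each component ∝ n_i/√M_i (partial pressure × 1/√M).
So x_CH₄ in the escaping gas = (n_CH₄/√M_CH₄) / Σ(n_i/√M_i)
= (3.57/√16.04) / (3.57/√16.04 + 1.82/√28.01) = 0.8914/(0.8914 + 0.3439) = 0.722.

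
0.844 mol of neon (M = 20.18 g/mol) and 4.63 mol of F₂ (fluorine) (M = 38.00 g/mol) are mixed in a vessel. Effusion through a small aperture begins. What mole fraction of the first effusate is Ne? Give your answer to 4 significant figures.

0.2001

The effusion rate of species i is ∝ p_i/√M_i ∝ n_i/√M_i.
Mole fraction of Ne in the effusate = (n_Ne/√M_Ne) / (n_Ne/√M_Ne + n_F₂/√M_F₂)
= (0.844/√20.18) / (0.844/√20.18 + 4.63/√38.00) = 0.1879/(0.1879 + 0.7511) = 0.2001.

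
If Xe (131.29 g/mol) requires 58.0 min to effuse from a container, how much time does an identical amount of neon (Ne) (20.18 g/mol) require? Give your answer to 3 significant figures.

22.7 min

From Graham's law, t_Ne/t_Xe = √(M_Ne/M_Xe) = √(20.18/131.29) = √0.1537 = 0.3921.
So the time for Ne is 58.0 × 0.3921 = 22.7 min.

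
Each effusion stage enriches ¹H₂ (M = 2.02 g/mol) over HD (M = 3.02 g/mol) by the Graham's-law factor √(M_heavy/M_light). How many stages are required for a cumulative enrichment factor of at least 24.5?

Per stage α = (3.02/2.02)^(1/2) = 1.49505^0.5, giving ln α = 0.2011.
Need α^N ≥ 24.5 ⇒ N ≥ ln(24.5) / ln α = 3.199 / 0.2011 = 15.91.
So at least 16 stages are needed.

16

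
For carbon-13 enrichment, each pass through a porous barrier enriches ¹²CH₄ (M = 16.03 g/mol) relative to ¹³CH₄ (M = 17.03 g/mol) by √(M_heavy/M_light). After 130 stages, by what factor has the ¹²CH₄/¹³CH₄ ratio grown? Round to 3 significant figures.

After 130 stages the ratio has grown by (√(17.03/16.03))^130 = (17.03/16.03)^(130/2).
= 1.06238^65 = 51.1.

51.1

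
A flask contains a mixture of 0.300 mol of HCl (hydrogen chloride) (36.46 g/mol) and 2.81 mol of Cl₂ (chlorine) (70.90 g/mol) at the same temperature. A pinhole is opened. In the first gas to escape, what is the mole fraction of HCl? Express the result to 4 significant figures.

Rate_i ∝ x_i/√M_i (Graham's law weighted by mole fraction), so the effusate composition follows n_i/√M_i.
So x_HCl in the escaping gas = (n_HCl/√M_HCl) / Σ(n_i/√M_i)
= (0.300/√36.46) / (0.300/√36.46 + 2.81/√70.90) = 0.04968/(0.04968 + 0.3337) = 0.1296.

0.1296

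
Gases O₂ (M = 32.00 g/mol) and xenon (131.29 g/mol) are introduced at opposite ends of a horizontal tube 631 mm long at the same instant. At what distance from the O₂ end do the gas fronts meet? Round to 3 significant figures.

Distances travelled in equal time are proportional to diffusion rates, so d_O₂/d_Xe = √(M_Xe/M_O₂) = √(131.29/32.00) = 2.026.
With d_O₂ + d_Xe = 631 mm, d_Xe = 631/(1 + 2.026) = 208.6 mm.
d_O₂ = 631 − 208.6 = 422 mm.

422 mm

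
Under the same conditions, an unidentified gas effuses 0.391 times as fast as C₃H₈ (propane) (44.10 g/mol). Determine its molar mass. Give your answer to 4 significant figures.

288.5 g/mol

Using Graham's law: rate_X/rate_C₃H₈ = √(M_C₃H₈/M_X).
0.391 = √(44.10/M_X)
M_X = 44.10 / 0.391² = 44.10 / 0.1529 = 288.5 g/mol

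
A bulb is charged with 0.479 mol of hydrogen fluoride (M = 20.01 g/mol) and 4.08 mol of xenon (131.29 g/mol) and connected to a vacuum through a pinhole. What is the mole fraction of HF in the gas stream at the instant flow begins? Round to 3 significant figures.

0.231

Effusion rate of each component ∝ n_i/√M_i (partial pressure × 1/√M).
x_HF(eff) = (n_HF/√M_HF) / (n_HF/√M_HF + n_Xe/√M_Xe)
= (0.479/√20.01) / (0.479/√20.01 + 4.08/√131.29) = 0.1071/(0.1071 + 0.3561) = 0.231.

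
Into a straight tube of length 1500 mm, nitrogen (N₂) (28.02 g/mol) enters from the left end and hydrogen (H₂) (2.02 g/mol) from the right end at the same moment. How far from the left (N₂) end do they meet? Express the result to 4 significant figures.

317.5 mm

The fronts meet when d_N₂ + d_H₂ = L with d_N₂/d_H₂ = √(M_H₂/M_N₂) (Graham's law). Here √(M_H₂/M_N₂) = √(2.02/28.02) = 0.2685.
With d_N₂ + d_H₂ = 1500 mm, d_H₂ = 1500/(1 + 0.2685) = 1183 mm.
d_N₂ = 1500 − 1183 = 317.5 mm.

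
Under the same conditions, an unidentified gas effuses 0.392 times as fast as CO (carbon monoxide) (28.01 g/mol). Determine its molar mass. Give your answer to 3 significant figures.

182 g/mol

From Graham's law, rate_X/rate_CO = √(M_CO/M_X).
0.392 = √(28.01/M_X)
M_X = 28.01 / 0.392² = 28.01 / 0.1537 = 182 g/mol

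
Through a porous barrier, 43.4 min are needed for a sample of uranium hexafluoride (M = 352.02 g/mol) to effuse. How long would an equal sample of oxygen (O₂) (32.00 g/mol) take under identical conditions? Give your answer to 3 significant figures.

13.1 min

Using Graham's law: t_O₂/t_UF₆ = √(M_O₂/M_UF₆) = √(32.00/352.02) = √0.09090 = 0.3015.
So the time for O₂ is 43.4 × 0.3015 = 13.1 min.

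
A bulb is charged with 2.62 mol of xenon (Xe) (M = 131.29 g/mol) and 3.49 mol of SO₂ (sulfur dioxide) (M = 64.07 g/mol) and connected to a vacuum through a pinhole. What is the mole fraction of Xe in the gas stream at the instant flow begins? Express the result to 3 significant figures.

Rate_i ∝ x_i/√M_i (Graham's law weighted by mole fraction), so the effusate composition follows n_i/√M_i.
Mole fraction of Xe in the effusate = (n_Xe/√M_Xe) / (n_Xe/√M_Xe + n_SO₂/√M_SO₂)
= (2.62/√131.29) / (2.62/√131.29 + 3.49/√64.07) = 0.2287/(0.2287 + 0.4360) = 0.344.

0.344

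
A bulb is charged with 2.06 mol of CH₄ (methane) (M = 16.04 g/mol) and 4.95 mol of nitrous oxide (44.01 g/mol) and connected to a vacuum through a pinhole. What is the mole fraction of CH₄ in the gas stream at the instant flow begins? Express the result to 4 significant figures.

The effusion rate of species i is ∝ p_i/√M_i ∝ n_i/√M_i.
So x_CH₄ in the escaping gas = (n_CH₄/√M_CH₄) / Σ(n_i/√M_i)
= (2.06/√16.04) / (2.06/√16.04 + 4.95/√44.01) = 0.5144/(0.5144 + 0.7462) = 0.4081.

0.4081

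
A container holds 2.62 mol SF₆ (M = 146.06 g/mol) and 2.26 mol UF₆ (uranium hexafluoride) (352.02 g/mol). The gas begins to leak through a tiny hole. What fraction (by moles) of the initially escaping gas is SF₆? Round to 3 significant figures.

0.643

The effusion rate of species i is ∝ p_i/√M_i ∝ n_i/√M_i.
x_SF₆(eff) = (n_SF₆/√M_SF₆) / (n_SF₆/√M_SF₆ + n_UF₆/√M_UF₆)
= (2.62/√146.06) / (2.62/√146.06 + 2.26/√352.02) = 0.2168/(0.2168 + 0.1205) = 0.643.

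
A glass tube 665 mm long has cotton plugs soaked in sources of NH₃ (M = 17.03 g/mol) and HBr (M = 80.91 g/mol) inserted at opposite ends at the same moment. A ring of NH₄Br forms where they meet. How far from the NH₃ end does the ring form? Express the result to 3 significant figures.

In equal time, each gas travels a distance ∝ its rate ∝ 1/√M, so d_NH₃/d_HBr = √(M_HBr/M_NH₃) = √(80.91/17.03) = 2.180.
With d_NH₃ + d_HBr = 665 mm, d_HBr = 665/(1 + 2.180) = 209.1 mm.
d_NH₃ = 665 − 209.1 = 456 mm.

456 mm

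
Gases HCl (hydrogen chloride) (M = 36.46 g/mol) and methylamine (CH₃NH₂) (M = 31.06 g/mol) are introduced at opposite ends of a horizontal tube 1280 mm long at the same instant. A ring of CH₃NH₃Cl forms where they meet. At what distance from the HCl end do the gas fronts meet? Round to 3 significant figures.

In equal time, each gas travels a distance ∝ its rate ∝ 1/√M, so d_HCl/d_CH₃NH₂ = √(M_CH₃NH₂/M_HCl) = √(31.06/36.46) = 0.9230.
With d_HCl + d_CH₃NH₂ = 1280 mm, d_CH₃NH₂ = 1280/(1 + 0.9230) = 665.6 mm.
d_HCl = 1280 − 665.6 = 614 mm.

614 mm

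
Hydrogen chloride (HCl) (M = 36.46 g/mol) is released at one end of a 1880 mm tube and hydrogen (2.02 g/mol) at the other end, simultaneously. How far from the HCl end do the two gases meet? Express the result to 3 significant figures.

358 mm

In equal time, each gas travels a distance ∝ its rate ∝ 1/√M, so d_HCl/d_H₂ = √(M_H₂/M_HCl) = √(2.02/36.46) = 0.2354.
With d_HCl + d_H₂ = 1880 mm, d_H₂ = 1880/(1 + 0.2354) = 1522 mm.
d_HCl = 1880 − 1522 = 358 mm.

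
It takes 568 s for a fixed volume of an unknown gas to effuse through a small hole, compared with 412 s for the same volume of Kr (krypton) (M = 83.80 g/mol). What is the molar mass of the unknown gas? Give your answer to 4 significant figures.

159.3 g/mol

From Graham's law, t_X/t_Kr = √(M_X/M_Kr).
568/412 = 1.379 = √(M_X/83.80)
M_X = 83.80 × 1.379² = 83.80 × 1.901 = 159.3 g/mol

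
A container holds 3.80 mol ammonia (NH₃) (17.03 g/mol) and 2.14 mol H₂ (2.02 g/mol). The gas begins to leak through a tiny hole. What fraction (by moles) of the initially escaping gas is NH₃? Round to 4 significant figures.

The effusion rate of species i is ∝ p_i/√M_i ∝ n_i/√M_i.
So x_NH₃ in the escaping gas = (n_NH₃/√M_NH₃) / Σ(n_i/√M_i)
= (3.80/√17.03) / (3.80/√17.03 + 2.14/√2.02) = 0.9208/(0.9208 + 1.506) = 0.3795.

0.3795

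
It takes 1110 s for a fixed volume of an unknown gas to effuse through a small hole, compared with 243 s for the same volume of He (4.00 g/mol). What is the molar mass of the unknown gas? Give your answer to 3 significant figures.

83.5 g/mol

Using Graham's law: t_X/t_He = √(M_X/M_He).
1110/243 = 4.568 = √(M_X/4.00)
M_X = 4.00 × 4.568² = 4.00 × 20.87 = 83.5 g/mol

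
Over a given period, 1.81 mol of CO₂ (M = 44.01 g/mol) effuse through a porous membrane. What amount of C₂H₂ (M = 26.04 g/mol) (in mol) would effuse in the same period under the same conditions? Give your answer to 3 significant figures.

2.35 mol

Using Graham's law: rate_C₂H₂/rate_CO₂ = √(M_CO₂/M_C₂H₂) = √(44.01/26.04) = √1.690 = 1.300.
So the amount for C₂H₂ is 1.81 × 1.300 = 2.35 mol.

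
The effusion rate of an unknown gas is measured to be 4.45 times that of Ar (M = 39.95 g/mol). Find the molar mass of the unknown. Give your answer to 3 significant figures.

2.02 g/mol

Since effusion rate ∝ 1/√M, rate_X/rate_Ar = √(M_Ar/M_X).
4.45 = √(39.95/M_X)
M_X = 39.95 / 4.45² = 39.95 / 19.80 = 2.02 g/mol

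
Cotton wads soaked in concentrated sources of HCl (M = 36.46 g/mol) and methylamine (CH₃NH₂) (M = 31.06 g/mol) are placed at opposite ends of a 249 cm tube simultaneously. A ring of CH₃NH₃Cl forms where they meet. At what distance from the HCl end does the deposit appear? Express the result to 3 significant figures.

120 cm

The fronts meet when d_HCl + d_CH₃NH₂ = L with d_HCl/d_CH₃NH₂ = √(M_CH₃NH₂/M_HCl) (Graham's law). Here √(M_CH₃NH₂/M_HCl) = √(31.06/36.46) = 0.9230.
With d_HCl + d_CH₃NH₂ = 249 cm, d_CH₃NH₂ = 249/(1 + 0.9230) = 129.5 cm.
d_HCl = 249 − 129.5 = 120 cm.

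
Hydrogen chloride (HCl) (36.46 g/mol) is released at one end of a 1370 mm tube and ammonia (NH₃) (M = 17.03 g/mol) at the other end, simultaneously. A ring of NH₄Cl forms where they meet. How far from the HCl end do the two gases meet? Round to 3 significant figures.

Distances travelled in equal time are proportional to diffusion rates, so d_HCl/d_NH₃ = √(M_NH₃/M_HCl) = √(17.03/36.46) = 0.6834.
With d_HCl + d_NH₃ = 1370 mm, d_NH₃ = 1370/(1 + 0.6834) = 813.8 mm.
d_HCl = 1370 − 813.8 = 556 mm.

556 mm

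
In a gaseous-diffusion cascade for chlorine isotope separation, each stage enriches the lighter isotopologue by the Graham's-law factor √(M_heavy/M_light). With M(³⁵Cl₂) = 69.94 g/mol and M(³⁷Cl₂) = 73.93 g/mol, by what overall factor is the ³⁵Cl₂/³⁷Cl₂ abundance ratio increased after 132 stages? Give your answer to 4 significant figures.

After 132 stages the ratio has grown by (√(73.93/69.94))^132 = (73.93/69.94)^(132/2).
= 1.05705^66 = 38.93.

38.93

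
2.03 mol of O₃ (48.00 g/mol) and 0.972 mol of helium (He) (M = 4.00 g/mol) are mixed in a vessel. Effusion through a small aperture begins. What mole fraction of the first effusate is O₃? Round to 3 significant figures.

0.376

The effusion rate of species i is ∝ p_i/√M_i ∝ n_i/√M_i.
So x_O₃ in the escaping gas = (n_O₃/√M_O₃) / Σ(n_i/√M_i)
= (2.03/√48.00) / (2.03/√48.00 + 0.972/√4.00) = 0.2930/(0.2930 + 0.4860) = 0.376.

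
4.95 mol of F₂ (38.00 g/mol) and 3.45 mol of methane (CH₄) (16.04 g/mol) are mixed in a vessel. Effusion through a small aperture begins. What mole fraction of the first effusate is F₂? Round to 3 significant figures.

Rate_i ∝ x_i/√M_i (Graham's law weighted by mole fraction), so the effusate composition follows n_i/√M_i.
x_F₂(eff) = (n_F₂/√M_F₂) / (n_F₂/√M_F₂ + n_CH₄/√M_CH₄)
= (4.95/√38.00) / (4.95/√38.00 + 3.45/√16.04) = 0.8030/(0.8030 + 0.8614) = 0.482.

0.482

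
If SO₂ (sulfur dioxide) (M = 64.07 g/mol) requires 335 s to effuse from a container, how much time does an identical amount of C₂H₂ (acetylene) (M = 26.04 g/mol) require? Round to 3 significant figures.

214 s

Since effusion rate ∝ 1/√M, t_C₂H₂/t_SO₂ = √(M_C₂H₂/M_SO₂) = √(26.04/64.07) = √0.4064 = 0.6375.
So the time for C₂H₂ is 335 × 0.6375 = 214 s.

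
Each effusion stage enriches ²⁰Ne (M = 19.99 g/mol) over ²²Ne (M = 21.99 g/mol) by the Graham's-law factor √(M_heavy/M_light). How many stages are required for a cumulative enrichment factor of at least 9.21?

With α = √(21.99/19.99) per stage, ln α = ½ ln(1.10005) = 0.04768.
Need α^N ≥ 9.21 ⇒ N ≥ ln(9.21) / ln α = 2.220 / 0.04768 = 46.57.
So at least 47 stages are needed.

47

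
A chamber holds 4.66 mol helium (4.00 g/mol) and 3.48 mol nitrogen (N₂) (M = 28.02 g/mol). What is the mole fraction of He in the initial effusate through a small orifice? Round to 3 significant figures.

Each component's effusion rate ∝ (its partial pressure)·(1/√M) ∝ n_i/√M_i.
x_He(eff) = (n_He/√M_He) / (n_He/√M_He + n_N₂/√M_N₂)
= (4.66/√4.00) / (4.66/√4.00 + 3.48/√28.02) = 2.330/(2.330 + 0.6574) = 0.780.

0.780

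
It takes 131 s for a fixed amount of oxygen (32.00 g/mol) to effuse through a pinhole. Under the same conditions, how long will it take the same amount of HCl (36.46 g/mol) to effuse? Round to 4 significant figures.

By Graham's law, t_HCl/t_O₂ = √(M_HCl/M_O₂) = √(36.46/32.00) = √1.139 = 1.067.
So the time for HCl is 131 × 1.067 = 139.8 s.

139.8 s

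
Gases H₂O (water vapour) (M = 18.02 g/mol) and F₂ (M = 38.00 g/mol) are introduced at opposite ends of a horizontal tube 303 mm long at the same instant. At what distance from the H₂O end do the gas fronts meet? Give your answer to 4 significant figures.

179.4 mm

In equal time, each gas travels a distance ∝ its rate ∝ 1/√M, so d_H₂O/d_F₂ = √(M_F₂/M_H₂O) = √(38.00/18.02) = 1.452.
With d_H₂O + d_F₂ = 303 mm, d_F₂ = 303/(1 + 1.452) = 123.6 mm.
d_H₂O = 303 − 123.6 = 179.4 mm.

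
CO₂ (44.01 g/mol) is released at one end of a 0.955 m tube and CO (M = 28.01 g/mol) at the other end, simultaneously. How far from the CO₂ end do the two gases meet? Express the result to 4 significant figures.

Graham's law gives d_CO₂/d_CO = rate_CO₂/rate_CO = √(M_CO/M_CO₂) = √(28.01/44.01) = 0.7978.
With d_CO₂ + d_CO = 0.955 m, d_CO = 0.955/(1 + 0.7978) = 0.5312 m.
d_CO₂ = 0.955 − 0.5312 = 0.4238 m.

0.4238 m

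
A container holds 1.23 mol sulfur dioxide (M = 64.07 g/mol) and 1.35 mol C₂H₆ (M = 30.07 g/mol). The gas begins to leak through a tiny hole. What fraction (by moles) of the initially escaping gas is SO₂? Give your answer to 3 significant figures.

Effusion rate of each component ∝ n_i/√M_i (partial pressure × 1/√M).
x_SO₂(eff) = (n_SO₂/√M_SO₂) / (n_SO₂/√M_SO₂ + n_C₂H₆/√M_C₂H₆)
= (1.23/√64.07) / (1.23/√64.07 + 1.35/√30.07) = 0.1537/(0.1537 + 0.2462) = 0.384.

0.384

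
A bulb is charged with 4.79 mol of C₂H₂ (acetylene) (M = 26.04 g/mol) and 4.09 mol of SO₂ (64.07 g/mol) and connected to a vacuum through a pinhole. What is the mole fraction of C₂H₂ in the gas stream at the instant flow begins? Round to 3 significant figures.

Rate_i ∝ x_i/√M_i (Graham's law weighted by mole fraction), so the effusate composition follows n_i/√M_i.
So x_C₂H₂ in the escaping gas = (n_C₂H₂/√M_C₂H₂) / Σ(n_i/√M_i)
= (4.79/√26.04) / (4.79/√26.04 + 4.09/√64.07) = 0.9387/(0.9387 + 0.5110) = 0.648.

0.648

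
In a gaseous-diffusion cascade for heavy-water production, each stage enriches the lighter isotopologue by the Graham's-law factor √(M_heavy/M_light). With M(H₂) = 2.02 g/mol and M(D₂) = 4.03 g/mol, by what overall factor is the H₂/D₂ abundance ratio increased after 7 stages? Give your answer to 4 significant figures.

11.22

Each stage multiplies the ratio by α = √(4.03/2.02), so after 7 stages the overall factor is α^7 = (4.03/2.02)^(7/2).
= 1.99505^(7/2) = 11.22.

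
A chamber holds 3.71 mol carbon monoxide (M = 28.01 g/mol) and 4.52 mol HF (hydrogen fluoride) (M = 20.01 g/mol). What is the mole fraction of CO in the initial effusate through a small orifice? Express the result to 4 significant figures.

0.4096

Effusion rate of each component ∝ n_i/√M_i (partial pressure × 1/√M).
Mole fraction of CO in the effusate = (n_CO/√M_CO) / (n_CO/√M_CO + n_HF/√M_HF)
= (3.71/√28.01) / (3.71/√28.01 + 4.52/√20.01) = 0.7010/(0.7010 + 1.010) = 0.4096.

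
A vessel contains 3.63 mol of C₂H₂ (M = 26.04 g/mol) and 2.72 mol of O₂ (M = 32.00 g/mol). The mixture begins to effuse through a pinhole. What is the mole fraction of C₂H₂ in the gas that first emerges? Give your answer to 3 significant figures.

0.597

Rate_i ∝ x_i/√M_i (Graham's law weighted by mole fraction), so the effusate composition follows n_i/√M_i.
So x_C₂H₂ in the escaping gas = (n_C₂H₂/√M_C₂H₂) / Σ(n_i/√M_i)
= (3.63/√26.04) / (3.63/√26.04 + 2.72/√32.00) = 0.7114/(0.7114 + 0.4808) = 0.597.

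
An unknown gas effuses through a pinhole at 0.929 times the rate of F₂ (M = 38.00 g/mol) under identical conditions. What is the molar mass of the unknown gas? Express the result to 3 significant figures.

Graham's law gives rate_X/rate_F₂ = √(M_F₂/M_X).
0.929 = √(38.00/M_X)
M_X = 38.00 / 0.929² = 38.00 / 0.8630 = 44.0 g/mol

44.0 g/mol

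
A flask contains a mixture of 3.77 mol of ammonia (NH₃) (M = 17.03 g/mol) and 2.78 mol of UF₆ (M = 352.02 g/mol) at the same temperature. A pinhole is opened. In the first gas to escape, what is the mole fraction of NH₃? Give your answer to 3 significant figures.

The effusion rate of species i is ∝ p_i/√M_i ∝ n_i/√M_i.
So x_NH₃ in the escaping gas = (n_NH₃/√M_NH₃) / Σ(n_i/√M_i)
= (3.77/√17.03) / (3.77/√17.03 + 2.78/√352.02) = 0.9136/(0.9136 + 0.1482) = 0.860.

0.860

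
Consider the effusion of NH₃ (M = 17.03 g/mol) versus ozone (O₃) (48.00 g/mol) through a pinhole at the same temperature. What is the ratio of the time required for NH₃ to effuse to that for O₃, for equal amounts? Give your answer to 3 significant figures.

0.596

By Graham's law, t_NH₃/t_O₃ = √(M_NH₃/M_O₃) = √(17.03/48.00) = √0.3548 = 0.596.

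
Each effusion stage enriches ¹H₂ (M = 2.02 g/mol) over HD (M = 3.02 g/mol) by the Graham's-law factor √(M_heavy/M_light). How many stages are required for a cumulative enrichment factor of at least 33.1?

Per stage α = (3.02/2.02)^(1/2) = 1.49505^0.5, giving ln α = 0.2011.
Need α^N ≥ 33.1 ⇒ N ≥ ln(33.1) / ln α = 3.500 / 0.2011 = 17.40.
So at least 18 stages are needed.

18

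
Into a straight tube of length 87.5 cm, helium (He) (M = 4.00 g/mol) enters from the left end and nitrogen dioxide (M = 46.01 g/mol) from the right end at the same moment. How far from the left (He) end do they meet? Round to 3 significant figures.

67.6 cm

Distances travelled in equal time are proportional to diffusion rates, so d_He/d_NO₂ = √(M_NO₂/M_He) = √(46.01/4.00) = 3.392.
With d_He + d_NO₂ = 87.5 cm, d_NO₂ = 87.5/(1 + 3.392) = 19.92 cm.
d_He = 87.5 − 19.92 = 67.6 cm.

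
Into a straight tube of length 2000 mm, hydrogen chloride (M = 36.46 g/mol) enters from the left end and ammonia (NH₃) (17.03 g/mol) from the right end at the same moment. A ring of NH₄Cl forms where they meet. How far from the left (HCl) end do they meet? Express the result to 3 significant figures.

In equal time, each gas travels a distance ∝ its rate ∝ 1/√M, so d_HCl/d_NH₃ = √(M_NH₃/M_HCl) = √(17.03/36.46) = 0.6834.
With d_HCl + d_NH₃ = 2000 mm, d_NH₃ = 2000/(1 + 0.6834) = 1188 mm.
d_HCl = 2000 − 1188 = 812 mm.

812 mm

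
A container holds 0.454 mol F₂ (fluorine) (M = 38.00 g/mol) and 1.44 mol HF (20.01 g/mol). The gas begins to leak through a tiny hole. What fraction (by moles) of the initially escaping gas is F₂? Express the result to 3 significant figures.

0.186

Each component's effusion rate ∝ (its partial pressure)·(1/√M) ∝ n_i/√M_i.
Mole fraction of F₂ in the effusate = (n_F₂/√M_F₂) / (n_F₂/√M_F₂ + n_HF/√M_HF)
= (0.454/√38.00) / (0.454/√38.00 + 1.44/√20.01) = 0.07365/(0.07365 + 0.3219) = 0.186.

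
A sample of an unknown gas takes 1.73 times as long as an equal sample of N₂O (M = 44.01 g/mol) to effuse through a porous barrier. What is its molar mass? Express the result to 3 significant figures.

132 g/mol

From Graham's law, t_X/t_N₂O = √(M_X/M_N₂O).
1.73 = √(M_X/44.01)
M_X = 44.01 × 1.73² = 44.01 × 2.993 = 132 g/mol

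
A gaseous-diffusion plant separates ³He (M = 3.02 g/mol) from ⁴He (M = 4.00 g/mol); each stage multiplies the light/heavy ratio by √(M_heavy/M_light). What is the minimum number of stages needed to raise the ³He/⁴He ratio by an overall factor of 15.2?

Single-stage factor α = √(4.00/3.02), so ln α = ½ ln(1.32450) = 0.1405.
Need α^N ≥ 15.2 ⇒ N ≥ ln(15.2) / ln α = 2.721 / 0.1405 = 19.37.
Rounding up, N = 20 stages.

20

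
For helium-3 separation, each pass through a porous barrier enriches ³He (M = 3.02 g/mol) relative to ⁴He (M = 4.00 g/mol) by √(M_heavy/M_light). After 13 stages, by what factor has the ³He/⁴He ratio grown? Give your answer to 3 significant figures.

6.21

Each stage multiplies the ratio by α = √(4.00/3.02), so after 13 stages the overall factor is α^13 = (4.00/3.02)^(13/2).
= 1.32450^(13/2) = 6.21.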